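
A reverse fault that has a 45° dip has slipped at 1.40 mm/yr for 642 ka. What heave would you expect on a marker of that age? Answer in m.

dip-slip = rate × time = 1.40 mm/yr × 642 ka = 898.8 m
heave = dip-slip × cos(dip) = 898.8 × cos(45°) = 636 m

636 m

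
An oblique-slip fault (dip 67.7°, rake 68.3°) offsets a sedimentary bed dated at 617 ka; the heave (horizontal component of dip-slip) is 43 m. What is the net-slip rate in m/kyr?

dip-slip = heave / cos(dip) = 43 / cos(67.7°) = 113.3 m
net slip = dip-slip / sin(rake) = 113.3 / sin(68.3°) = 122 m
rate = 122 m / 617 ka = 0.000198 m/yr = 0.198 m/kyr

0.198 m/kyr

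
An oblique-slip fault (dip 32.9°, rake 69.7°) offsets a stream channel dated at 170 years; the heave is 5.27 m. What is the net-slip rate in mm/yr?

39.4 mm/yr

dip-slip = heave / cos(dip) = 5.27 / cos(32.9°) = 6.277 m
net slip = dip-slip / sin(rake) = 6.277 / sin(69.7°) = 6.692 m
rate = 6.692 m / 170 years = 0.0394 m/yr = 39.4 mm/yr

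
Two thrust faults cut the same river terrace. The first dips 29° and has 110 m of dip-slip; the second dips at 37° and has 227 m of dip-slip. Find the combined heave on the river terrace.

heave_A = 110 × cos(29°) = 96.21 m
heave_B = 227 × cos(37°) = 181.3 m
total = 96.21 + 181.3 = 277 m

277 m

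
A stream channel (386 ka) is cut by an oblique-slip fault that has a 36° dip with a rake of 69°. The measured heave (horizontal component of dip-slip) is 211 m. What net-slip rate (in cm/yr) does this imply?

0.0724 cm/yr

dip-slip = heave / cos(dip) = 211 / cos(36°) = 260.8 m
net slip = dip-slip / sin(rake) = 260.8 / sin(69°) = 279.4 m
rate = 279.4 m / 386 ka = 0.000724 m/yr = 0.0724 cm/yr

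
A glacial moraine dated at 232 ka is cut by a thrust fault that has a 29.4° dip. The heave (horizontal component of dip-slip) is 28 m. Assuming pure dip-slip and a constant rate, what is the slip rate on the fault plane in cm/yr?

dip-slip = heave / cos(dip) = 28 m / cos(29.4°) = 32.14 m
rate = 32.14 m / 232 ka = 0.000139 m/yr = 0.0139 cm/yr

0.0139 cm/yr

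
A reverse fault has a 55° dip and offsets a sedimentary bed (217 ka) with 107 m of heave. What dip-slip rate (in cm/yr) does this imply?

dip-slip = heave / cos(dip) = 107 m / cos(55°) = 186.5 m
rate = 186.5 m / 217 ka = 0.000860 m/yr = 0.0860 cm/yr

0.0860 cm/yr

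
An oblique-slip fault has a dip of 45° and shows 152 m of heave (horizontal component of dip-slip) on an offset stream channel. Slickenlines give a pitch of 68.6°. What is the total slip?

231 m

dip-slip = heave / cos(dip) = 152 / cos(45°) = 215 m
net slip = dip-slip / sin(rake) = 215 / sin(68.6°) = 231 m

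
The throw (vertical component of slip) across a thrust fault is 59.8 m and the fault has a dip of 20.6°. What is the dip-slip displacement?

dip-slip = throw / sin(dip) = 59.8 / sin(20.6°) = 170 m

170 m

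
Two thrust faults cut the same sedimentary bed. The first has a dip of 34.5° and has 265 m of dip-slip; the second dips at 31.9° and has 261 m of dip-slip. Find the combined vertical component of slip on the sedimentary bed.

288 m

throw_A = 265 × sin(34.5°) = 150.1 m
throw_B = 261 × sin(31.9°) = 137.9 m
total = 150.1 + 137.9 = 288 m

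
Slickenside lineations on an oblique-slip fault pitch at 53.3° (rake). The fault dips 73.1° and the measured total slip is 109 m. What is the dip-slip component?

87.4 m

dip-slip = net slip × sin(rake) = 109 m × sin(53.3°) = 87.4 m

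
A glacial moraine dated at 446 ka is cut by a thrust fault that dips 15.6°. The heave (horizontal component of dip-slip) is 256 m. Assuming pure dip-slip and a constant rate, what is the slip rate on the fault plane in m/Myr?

596 m/Myr

dip-slip = heave / cos(dip) = 256 m / cos(15.6°) = 265.8 m
rate = 265.8 m / 446 ka = 0.000596 m/yr = 596 m/Myr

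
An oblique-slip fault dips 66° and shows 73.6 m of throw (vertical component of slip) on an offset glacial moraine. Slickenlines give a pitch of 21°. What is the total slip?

dip-slip = throw / sin(dip) = 73.6 / sin(66°) = 80.57 m
net slip = dip-slip / sin(rake) = 80.57 / sin(21°) = 225 m

225 m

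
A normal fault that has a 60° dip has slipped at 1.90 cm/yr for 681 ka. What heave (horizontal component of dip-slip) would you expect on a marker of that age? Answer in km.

6.47 km

dip-slip = rate × time = 1.90 cm/yr × 681 ka = 12940 m
heave = dip-slip × cos(dip) = 12940 × cos(60°) = 6470 m = 6.47 km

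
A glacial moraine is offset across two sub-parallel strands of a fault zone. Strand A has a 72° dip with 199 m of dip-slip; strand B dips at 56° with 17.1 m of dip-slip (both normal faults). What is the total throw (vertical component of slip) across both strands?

throw_A = 199 × sin(72°) = 189.3 m
throw_B = 17.1 × sin(56°) = 14.18 m
total = 189.3 + 14.18 = 203 m

203 m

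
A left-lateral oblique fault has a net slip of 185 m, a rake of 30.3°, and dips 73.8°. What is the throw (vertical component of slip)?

dip-slip = net slip × sin(rake) = 185 m × sin(30.3°) = 93.34 m
throw = dip-slip × sin(dip) = 93.34 × sin(73.8°) = 89.6 m

89.6 m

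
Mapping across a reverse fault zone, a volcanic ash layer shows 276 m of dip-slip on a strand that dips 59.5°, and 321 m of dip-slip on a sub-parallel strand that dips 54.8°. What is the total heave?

heave_A = 276 × cos(59.5°) = 140.1 m
heave_B = 321 × cos(54.8°) = 185 m
total = 140.1 + 185 = 325 m

325 m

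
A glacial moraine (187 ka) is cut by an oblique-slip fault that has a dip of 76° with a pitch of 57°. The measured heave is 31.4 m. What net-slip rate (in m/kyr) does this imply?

dip-slip = heave / cos(dip) = 31.4 / cos(76°) = 129.8 m
net slip = dip-slip / sin(rake) = 129.8 / sin(57°) = 154.8 m
rate = 154.8 m / 187 ka = 0.000828 m/yr = 0.828 m/kyr

0.828 m/kyr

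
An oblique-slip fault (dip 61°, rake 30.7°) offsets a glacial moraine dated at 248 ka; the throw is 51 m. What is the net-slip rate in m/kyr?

0.461 m/kyr

dip-slip = throw / sin(dip) = 51 / sin(61°) = 58.31 m
net slip = dip-slip / sin(rake) = 58.31 / sin(30.7°) = 114.2 m
rate = 114.2 m / 248 ka = 0.000461 m/yr = 0.461 m/kyr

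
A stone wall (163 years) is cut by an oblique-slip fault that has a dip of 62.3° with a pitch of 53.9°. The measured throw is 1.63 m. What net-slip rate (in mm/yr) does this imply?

14 mm/yr

dip-slip = throw / sin(dip) = 1.63 / sin(62.3°) = 1.841 m
net slip = dip-slip / sin(rake) = 1.841 / sin(53.9°) = 2.278 m
rate = 2.278 m / 163 years = 0.0140 m/yr = 14 mm/yr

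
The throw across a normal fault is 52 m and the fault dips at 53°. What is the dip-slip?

65.1 m

dip-slip = throw / sin(dip) = 52 / sin(53°) = 65.1 m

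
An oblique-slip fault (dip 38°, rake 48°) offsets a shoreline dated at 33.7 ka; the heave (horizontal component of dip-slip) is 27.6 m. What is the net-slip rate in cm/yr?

0.140 cm/yr

dip-slip = heave / cos(dip) = 27.6 / cos(38°) = 35.02 m
net slip = dip-slip / sin(rake) = 35.02 / sin(48°) = 47.13 m
rate = 47.13 m / 33.7 ka = 0.00140 m/yr = 0.140 cm/yr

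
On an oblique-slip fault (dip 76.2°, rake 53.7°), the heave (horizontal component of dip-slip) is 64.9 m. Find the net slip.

dip-slip = heave / cos(dip) = 64.9 / cos(76.2°) = 272.1 m
net slip = dip-slip / sin(rake) = 272.1 / sin(53.7°) = 338 m

338 m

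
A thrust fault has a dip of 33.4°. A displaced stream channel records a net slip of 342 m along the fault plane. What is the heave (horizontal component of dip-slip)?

286 m

heave = dip-slip × cos(dip) = 342 m × cos(33.4°) = 286 m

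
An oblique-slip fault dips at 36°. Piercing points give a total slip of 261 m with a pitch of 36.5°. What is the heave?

dip-slip = net slip × sin(rake) = 261 m × sin(36.5°) = 155.2 m
heave = dip-slip × cos(dip) = 155.2 × cos(36°) = 126 m

126 m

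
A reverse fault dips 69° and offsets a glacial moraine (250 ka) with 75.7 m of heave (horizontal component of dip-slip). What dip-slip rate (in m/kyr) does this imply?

dip-slip = heave / cos(dip) = 75.7 m / cos(69°) = 211.2 m
rate = 211.2 m / 250 ka = 0.000845 m/yr = 0.845 m/kyr

0.845 m/kyr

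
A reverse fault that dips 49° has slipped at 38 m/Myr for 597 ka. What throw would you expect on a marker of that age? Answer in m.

dip-slip = rate × time = 38 m/Myr × 597 ka = 22.69 m
throw = dip-slip × sin(dip) = 22.69 × sin(49°) = 17.1 m

17.1 m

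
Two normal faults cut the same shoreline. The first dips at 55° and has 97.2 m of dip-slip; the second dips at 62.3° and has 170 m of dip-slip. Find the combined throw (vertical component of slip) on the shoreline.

throw_A = 97.2 × sin(55°) = 79.62 m
throw_B = 170 × sin(62.3°) = 150.5 m
total = 79.62 + 150.5 = 230 m

230 m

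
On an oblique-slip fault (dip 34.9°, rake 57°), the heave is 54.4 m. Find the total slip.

79.1 m

dip-slip = heave / cos(dip) = 54.4 / cos(34.9°) = 66.33 m
net slip = dip-slip / sin(rake) = 66.33 / sin(57°) = 79.1 m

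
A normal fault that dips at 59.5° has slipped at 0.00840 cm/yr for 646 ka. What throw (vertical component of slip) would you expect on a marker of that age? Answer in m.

dip-slip = rate × time = 0.00840 cm/yr × 646 ka = 54.26 m
throw = dip-slip × sin(dip) = 54.26 × sin(59.5°) = 46.8 m

46.8 m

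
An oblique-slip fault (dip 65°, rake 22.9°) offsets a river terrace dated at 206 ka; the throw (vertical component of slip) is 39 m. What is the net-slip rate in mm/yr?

0.537 mm/yr

dip-slip = throw / sin(dip) = 39 / sin(65°) = 43.03 m
net slip = dip-slip / sin(rake) = 43.03 / sin(22.9°) = 110.6 m
rate = 110.6 m / 206 ka = 0.000537 m/yr = 0.537 mm/yr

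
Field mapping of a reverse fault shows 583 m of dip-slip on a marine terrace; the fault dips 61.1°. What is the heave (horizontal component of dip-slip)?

282 m

heave = dip-slip × cos(dip) = 583 m × cos(61.1°) = 282 m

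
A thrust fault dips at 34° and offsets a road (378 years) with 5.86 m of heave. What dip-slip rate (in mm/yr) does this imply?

dip-slip = heave / cos(dip) = 5.86 m / cos(34°) = 7.068 m
rate = 7.068 m / 378 years = 0.0187 m/yr = 18.7 mm/yr

18.7 mm/yr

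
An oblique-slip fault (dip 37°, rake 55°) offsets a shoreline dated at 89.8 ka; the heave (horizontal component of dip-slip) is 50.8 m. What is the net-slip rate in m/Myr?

dip-slip = heave / cos(dip) = 50.8 / cos(37°) = 63.61 m
net slip = dip-slip / sin(rake) = 63.61 / sin(55°) = 77.65 m
rate = 77.65 m / 89.8 ka = 0.000865 m/yr = 865 m/Myr

865 m/Myr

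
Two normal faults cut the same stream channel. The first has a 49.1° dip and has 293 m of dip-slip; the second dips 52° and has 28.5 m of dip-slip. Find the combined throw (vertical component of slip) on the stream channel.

throw_A = 293 × sin(49.1°) = 221.5 m
throw_B = 28.5 × sin(52°) = 22.46 m
total = 221.5 + 22.46 = 244 m

244 m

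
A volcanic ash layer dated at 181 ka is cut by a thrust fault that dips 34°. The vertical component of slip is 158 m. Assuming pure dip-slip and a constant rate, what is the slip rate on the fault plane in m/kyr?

dip-slip = throw / sin(dip) = 158 m / sin(34°) = 282.6 m
rate = 282.6 m / 181 ka = 0.00156 m/yr = 1.56 m/kyr

1.56 m/kyr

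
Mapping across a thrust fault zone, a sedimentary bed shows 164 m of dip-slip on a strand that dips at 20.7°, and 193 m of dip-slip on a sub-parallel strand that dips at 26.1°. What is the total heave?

327 m

heave_A = 164 × cos(20.7°) = 153.4 m
heave_B = 193 × cos(26.1°) = 173.3 m
total = 153.4 + 173.3 = 327 m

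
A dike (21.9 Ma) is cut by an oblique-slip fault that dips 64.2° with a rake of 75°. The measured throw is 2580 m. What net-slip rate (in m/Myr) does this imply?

135 m/Myr

dip-slip = throw / sin(dip) = 2580 / sin(64.2°) = 2866 m
net slip = dip-slip / sin(rake) = 2866 / sin(75°) = 2967 m
rate = 2967 m / 21.9 Ma = 0.000135 m/yr = 135 m/Myr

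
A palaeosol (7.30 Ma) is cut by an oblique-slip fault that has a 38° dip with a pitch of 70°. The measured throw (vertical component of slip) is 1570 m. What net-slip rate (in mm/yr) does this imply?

0.372 mm/yr

dip-slip = throw / sin(dip) = 1570 / sin(38°) = 2550 m
net slip = dip-slip / sin(rake) = 2550 / sin(70°) = 2714 m
rate = 2714 m / 7.30 Ma = 0.000372 m/yr = 0.372 mm/yr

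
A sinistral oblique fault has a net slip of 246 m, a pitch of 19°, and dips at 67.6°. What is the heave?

dip-slip = net slip × sin(rake) = 246 m × sin(19°) = 80.09 m
heave = dip-slip × cos(dip) = 80.09 × cos(67.6°) = 30.5 m

30.5 m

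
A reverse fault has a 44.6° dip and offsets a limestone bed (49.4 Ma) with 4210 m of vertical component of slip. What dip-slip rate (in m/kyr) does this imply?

dip-slip = throw / sin(dip) = 4210 m / sin(44.6°) = 5996 m
rate = 5996 m / 49.4 Ma = 0.000121 m/yr = 0.121 m/kyr

0.121 m/kyr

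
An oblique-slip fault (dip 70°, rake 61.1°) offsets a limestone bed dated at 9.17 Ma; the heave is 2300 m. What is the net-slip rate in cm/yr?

dip-slip = heave / cos(dip) = 2300 / cos(70°) = 6725 m
net slip = dip-slip / sin(rake) = 6725 / sin(61.1°) = 7681 m
rate = 7681 m / 9.17 Ma = 0.000838 m/yr = 0.0838 cm/yr

0.0838 cm/yr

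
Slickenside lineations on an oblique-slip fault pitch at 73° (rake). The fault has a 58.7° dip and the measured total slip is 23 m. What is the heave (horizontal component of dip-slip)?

dip-slip = net slip × sin(rake) = 23 m × sin(73°) = 22 m
heave = dip-slip × cos(dip) = 22 × cos(58.7°) = 11.4 m

11.4 m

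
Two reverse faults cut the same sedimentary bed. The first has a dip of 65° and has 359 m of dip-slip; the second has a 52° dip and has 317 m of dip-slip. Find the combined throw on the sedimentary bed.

throw_A = 359 × sin(65°) = 325.4 m
throw_B = 317 × sin(52°) = 249.8 m
total = 325.4 + 249.8 = 575 m

575 m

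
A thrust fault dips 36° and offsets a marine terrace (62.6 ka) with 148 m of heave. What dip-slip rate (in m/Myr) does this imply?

2920 m/Myr

dip-slip = heave / cos(dip) = 148 m / cos(36°) = 182.9 m
rate = 182.9 m / 62.6 ka = 0.00292 m/yr = 2920 m/Myr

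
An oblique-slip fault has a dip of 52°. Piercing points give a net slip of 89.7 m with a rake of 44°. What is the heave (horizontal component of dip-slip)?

38.4 m

dip-slip = net slip × sin(rake) = 89.7 m × sin(44°) = 62.31 m
heave = dip-slip × cos(dip) = 62.31 × cos(52°) = 38.4 m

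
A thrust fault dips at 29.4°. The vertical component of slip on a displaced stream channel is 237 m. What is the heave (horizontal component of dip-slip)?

heave = throw / tan(dip) = 237 / tan(29.4°) = 421 m

421 m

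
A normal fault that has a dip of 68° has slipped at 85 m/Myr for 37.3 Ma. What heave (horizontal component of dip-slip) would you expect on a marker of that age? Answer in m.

1190 m

dip-slip = rate × time = 85 m/Myr × 37.3 Ma = 3171 m
heave = dip-slip × cos(dip) = 3171 × cos(68°) = 1190 m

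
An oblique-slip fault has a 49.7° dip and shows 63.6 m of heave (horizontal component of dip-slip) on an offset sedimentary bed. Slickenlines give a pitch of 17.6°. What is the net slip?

dip-slip = heave / cos(dip) = 63.6 / cos(49.7°) = 98.33 m
net slip = dip-slip / sin(rake) = 98.33 / sin(17.6°) = 325 m

325 m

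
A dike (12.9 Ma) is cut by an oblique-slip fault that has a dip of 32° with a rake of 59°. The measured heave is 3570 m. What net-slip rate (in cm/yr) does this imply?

0.0381 cm/yr

dip-slip = heave / cos(dip) = 3570 / cos(32°) = 4210 m
net slip = dip-slip / sin(rake) = 4210 / sin(59°) = 4911 m
rate = 4911 m / 12.9 Ma = 0.000381 m/yr = 0.0381 cm/yr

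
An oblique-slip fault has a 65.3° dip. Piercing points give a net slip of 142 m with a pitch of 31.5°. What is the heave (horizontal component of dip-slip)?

31 m

dip-slip = net slip × sin(rake) = 142 m × sin(31.5°) = 74.19 m
heave = dip-slip × cos(dip) = 74.19 × cos(65.3°) = 31 m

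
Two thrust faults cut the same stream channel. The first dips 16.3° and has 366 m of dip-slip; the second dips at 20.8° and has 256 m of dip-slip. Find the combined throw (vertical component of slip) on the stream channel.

194 m

throw_A = 366 × sin(16.3°) = 102.7 m
throw_B = 256 × sin(20.8°) = 90.91 m
total = 102.7 + 90.91 = 194 m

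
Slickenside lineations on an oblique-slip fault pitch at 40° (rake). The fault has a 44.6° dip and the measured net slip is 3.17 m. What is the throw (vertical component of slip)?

dip-slip = net slip × sin(rake) = 3.17 m × sin(40°) = 2.038 m
throw = dip-slip × sin(dip) = 2.038 × sin(44.6°) = 1.43 m

1.43 m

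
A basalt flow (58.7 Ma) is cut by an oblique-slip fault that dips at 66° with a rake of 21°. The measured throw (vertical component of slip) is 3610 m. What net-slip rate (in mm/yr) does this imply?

0.188 mm/yr

dip-slip = throw / sin(dip) = 3610 / sin(66°) = 3952 m
net slip = dip-slip / sin(rake) = 3952 / sin(21°) = 11030 m
rate = 11030 m / 58.7 Ma = 0.000188 m/yr = 0.188 mm/yr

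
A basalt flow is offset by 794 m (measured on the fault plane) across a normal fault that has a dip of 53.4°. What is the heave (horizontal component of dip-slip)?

473 m

heave = dip-slip × cos(dip) = 794 m × cos(53.4°) = 473 m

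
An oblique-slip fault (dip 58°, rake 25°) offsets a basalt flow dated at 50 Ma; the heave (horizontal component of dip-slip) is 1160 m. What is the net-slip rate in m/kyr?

0.104 m/kyr

dip-slip = heave / cos(dip) = 1160 / cos(58°) = 2189 m
net slip = dip-slip / sin(rake) = 2189 / sin(25°) = 5180 m
rate = 5180 m / 50 Ma = 0.000104 m/yr = 0.104 m/kyr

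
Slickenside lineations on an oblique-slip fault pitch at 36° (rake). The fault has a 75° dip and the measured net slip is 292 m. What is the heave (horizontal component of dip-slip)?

dip-slip = net slip × sin(rake) = 292 m × sin(36°) = 171.6 m
heave = dip-slip × cos(dip) = 171.6 × cos(75°) = 44.4 m

44.4 m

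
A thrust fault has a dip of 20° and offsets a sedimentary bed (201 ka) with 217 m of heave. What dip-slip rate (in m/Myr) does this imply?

dip-slip = heave / cos(dip) = 217 m / cos(20°) = 230.9 m
rate = 230.9 m / 201 ka = 0.00115 m/yr = 1150 m/Myr

1150 m/Myr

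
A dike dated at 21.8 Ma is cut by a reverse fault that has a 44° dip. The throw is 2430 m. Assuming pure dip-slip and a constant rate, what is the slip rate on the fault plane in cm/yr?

dip-slip = throw / sin(dip) = 2430 m / sin(44°) = 3498 m
rate = 3498 m / 21.8 Ma = 0.000160 m/yr = 0.0160 cm/yr

0.0160 cm/yr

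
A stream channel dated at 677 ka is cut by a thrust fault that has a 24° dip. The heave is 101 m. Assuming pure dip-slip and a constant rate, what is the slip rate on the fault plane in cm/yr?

0.0163 cm/yr

dip-slip = heave / cos(dip) = 101 m / cos(24°) = 110.6 m
rate = 110.6 m / 677 ka = 0.000163 m/yr = 0.0163 cm/yr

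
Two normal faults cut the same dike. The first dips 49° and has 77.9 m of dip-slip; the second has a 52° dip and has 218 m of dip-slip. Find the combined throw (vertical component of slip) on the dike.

231 m

throw_A = 77.9 × sin(49°) = 58.79 m
throw_B = 218 × sin(52°) = 171.8 m
total = 58.79 + 171.8 = 231 m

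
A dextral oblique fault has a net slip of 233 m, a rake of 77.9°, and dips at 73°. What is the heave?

dip-slip = net slip × sin(rake) = 233 m × sin(77.9°) = 227.8 m
heave = dip-slip × cos(dip) = 227.8 × cos(73°) = 66.6 m

66.6 m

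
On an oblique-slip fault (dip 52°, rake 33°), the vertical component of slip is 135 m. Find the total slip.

315 m

dip-slip = throw / sin(dip) = 135 / sin(52°) = 171.3 m
net slip = dip-slip / sin(rake) = 171.3 / sin(33°) = 315 m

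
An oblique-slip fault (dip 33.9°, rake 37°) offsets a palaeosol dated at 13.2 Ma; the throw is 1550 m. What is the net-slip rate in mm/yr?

0.350 mm/yr

dip-slip = throw / sin(dip) = 1550 / sin(33.9°) = 2779 m
net slip = dip-slip / sin(rake) = 2779 / sin(37°) = 4618 m
rate = 4618 m / 13.2 Ma = 0.000350 m/yr = 0.350 mm/yr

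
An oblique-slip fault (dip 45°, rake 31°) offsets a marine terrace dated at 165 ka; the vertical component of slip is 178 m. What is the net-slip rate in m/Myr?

dip-slip = throw / sin(dip) = 178 / sin(45°) = 251.7 m
net slip = dip-slip / sin(rake) = 251.7 / sin(31°) = 488.8 m
rate = 488.8 m / 165 ka = 0.00296 m/yr = 2960 m/Myr

2960 m/Myr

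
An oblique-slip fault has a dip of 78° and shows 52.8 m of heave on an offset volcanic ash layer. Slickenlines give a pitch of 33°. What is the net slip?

466 m

dip-slip = heave / cos(dip) = 52.8 / cos(78°) = 254 m
net slip = dip-slip / sin(rake) = 254 / sin(33°) = 466 m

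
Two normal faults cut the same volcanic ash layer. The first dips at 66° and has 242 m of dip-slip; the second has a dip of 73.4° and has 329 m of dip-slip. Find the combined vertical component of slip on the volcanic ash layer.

536 m

throw_A = 242 × sin(66°) = 221.1 m
throw_B = 329 × sin(73.4°) = 315.3 m
total = 221.1 + 315.3 = 536 m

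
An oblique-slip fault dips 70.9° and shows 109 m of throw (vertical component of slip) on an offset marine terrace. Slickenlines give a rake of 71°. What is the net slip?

122 m

dip-slip = throw / sin(dip) = 109 / sin(70.9°) = 115.4 m
net slip = dip-slip / sin(rake) = 115.4 / sin(71°) = 122 m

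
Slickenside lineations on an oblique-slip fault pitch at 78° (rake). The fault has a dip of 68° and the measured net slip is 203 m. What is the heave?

dip-slip = net slip × sin(rake) = 203 m × sin(78°) = 198.6 m
heave = dip-slip × cos(dip) = 198.6 × cos(68°) = 74.4 m

74.4 m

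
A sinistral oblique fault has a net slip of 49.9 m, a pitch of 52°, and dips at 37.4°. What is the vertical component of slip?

23.9 m

dip-slip = net slip × sin(rake) = 49.9 m × sin(52°) = 39.32 m
throw = dip-slip × sin(dip) = 39.32 × sin(37.4°) = 23.9 m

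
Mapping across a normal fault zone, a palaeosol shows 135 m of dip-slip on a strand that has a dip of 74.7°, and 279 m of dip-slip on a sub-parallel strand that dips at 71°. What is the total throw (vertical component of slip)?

394 m

throw_A = 135 × sin(74.7°) = 130.2 m
throw_B = 279 × sin(71°) = 263.8 m
total = 130.2 + 263.8 = 394 m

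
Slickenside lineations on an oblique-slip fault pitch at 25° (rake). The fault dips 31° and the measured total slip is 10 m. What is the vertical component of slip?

dip-slip = net slip × sin(rake) = 10 m × sin(25°) = 4.226 m
throw = dip-slip × sin(dip) = 4.226 × sin(31°) = 2.18 m

2.18 m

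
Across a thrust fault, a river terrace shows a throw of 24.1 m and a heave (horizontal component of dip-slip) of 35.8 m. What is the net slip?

net slip = √(throw² + heave²) = √(24.1² + 35.8²) = 43.2 m

43.2 m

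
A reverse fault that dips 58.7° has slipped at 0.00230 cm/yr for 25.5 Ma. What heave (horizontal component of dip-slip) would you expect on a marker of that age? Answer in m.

305 m

dip-slip = rate × time = 0.00230 cm/yr × 25.5 Ma = 586.5 m
heave = dip-slip × cos(dip) = 586.5 × cos(58.7°) = 305 m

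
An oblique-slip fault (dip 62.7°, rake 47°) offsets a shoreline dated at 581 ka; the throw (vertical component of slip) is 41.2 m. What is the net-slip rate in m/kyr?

0.109 m/kyr

dip-slip = throw / sin(dip) = 41.2 / sin(62.7°) = 46.36 m
net slip = dip-slip / sin(rake) = 46.36 / sin(47°) = 63.40 m
rate = 63.40 m / 581 ka = 0.000109 m/yr = 0.109 m/kyr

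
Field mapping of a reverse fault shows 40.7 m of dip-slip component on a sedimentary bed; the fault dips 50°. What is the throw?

throw = dip-slip × sin(dip) = 40.7 m × sin(50°) = 31.2 m

31.2 m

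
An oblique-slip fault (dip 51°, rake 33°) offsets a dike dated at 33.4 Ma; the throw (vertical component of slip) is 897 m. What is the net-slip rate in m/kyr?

0.0635 m/kyr

dip-slip = throw / sin(dip) = 897 / sin(51°) = 1154 m
net slip = dip-slip / sin(rake) = 1154 / sin(33°) = 2119 m
rate = 2119 m / 33.4 Ma = 0.0000635 m/yr = 0.0635 m/kyr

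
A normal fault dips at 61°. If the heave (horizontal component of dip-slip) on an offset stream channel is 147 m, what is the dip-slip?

303 m

dip-slip = heave / cos(dip) = 147 / cos(61°) = 303 m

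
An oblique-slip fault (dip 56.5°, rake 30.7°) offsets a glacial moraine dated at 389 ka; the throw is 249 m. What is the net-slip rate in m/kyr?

1.50 m/kyr

dip-slip = throw / sin(dip) = 249 / sin(56.5°) = 298.6 m
net slip = dip-slip / sin(rake) = 298.6 / sin(30.7°) = 584.9 m
rate = 584.9 m / 389 ka = 0.00150 m/yr = 1.50 m/kyr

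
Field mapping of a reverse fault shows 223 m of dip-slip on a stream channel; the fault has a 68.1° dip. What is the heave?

83.2 m

heave = dip-slip × cos(dip) = 223 m × cos(68.1°) = 83.2 m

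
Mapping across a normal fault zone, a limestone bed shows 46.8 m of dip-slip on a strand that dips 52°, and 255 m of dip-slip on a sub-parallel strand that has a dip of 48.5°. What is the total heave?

heave_A = 46.8 × cos(52°) = 28.81 m
heave_B = 255 × cos(48.5°) = 169 m
total = 28.81 + 169 = 198 m

198 m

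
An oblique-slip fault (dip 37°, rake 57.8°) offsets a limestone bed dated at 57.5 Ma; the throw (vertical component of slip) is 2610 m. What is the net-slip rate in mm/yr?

dip-slip = throw / sin(dip) = 2610 / sin(37°) = 4337 m
net slip = dip-slip / sin(rake) = 4337 / sin(57.8°) = 5125 m
rate = 5125 m / 57.5 Ma = 0.0000891 m/yr = 0.0891 mm/yr

0.0891 mm/yr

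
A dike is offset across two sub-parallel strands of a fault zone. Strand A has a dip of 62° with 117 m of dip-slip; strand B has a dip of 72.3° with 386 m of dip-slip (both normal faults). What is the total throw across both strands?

471 m

throw_A = 117 × sin(62°) = 103.3 m
throw_B = 386 × sin(72.3°) = 367.7 m
total = 103.3 + 367.7 = 471 m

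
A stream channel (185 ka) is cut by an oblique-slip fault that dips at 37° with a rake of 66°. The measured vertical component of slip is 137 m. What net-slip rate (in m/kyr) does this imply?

dip-slip = throw / sin(dip) = 137 / sin(37°) = 227.6 m
net slip = dip-slip / sin(rake) = 227.6 / sin(66°) = 249.2 m
rate = 249.2 m / 185 ka = 0.00135 m/yr = 1.35 m/kyr

1.35 m/kyr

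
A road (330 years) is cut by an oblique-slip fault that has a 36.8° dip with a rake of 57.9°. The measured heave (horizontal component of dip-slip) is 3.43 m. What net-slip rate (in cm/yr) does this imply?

dip-slip = heave / cos(dip) = 3.43 / cos(36.8°) = 4.284 m
net slip = dip-slip / sin(rake) = 4.284 / sin(57.9°) = 5.057 m
rate = 5.057 m / 330 years = 0.0153 m/yr = 1.53 cm/yr

1.53 cm/yr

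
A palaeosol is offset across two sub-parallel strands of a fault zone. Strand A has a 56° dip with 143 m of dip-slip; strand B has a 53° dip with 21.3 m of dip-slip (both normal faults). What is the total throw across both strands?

throw_A = 143 × sin(56°) = 118.6 m
throw_B = 21.3 × sin(53°) = 17.01 m
total = 118.6 + 17.01 = 136 m

136 m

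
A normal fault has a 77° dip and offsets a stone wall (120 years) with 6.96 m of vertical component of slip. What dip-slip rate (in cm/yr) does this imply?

dip-slip = throw / sin(dip) = 6.96 m / sin(77°) = 7.143 m
rate = 7.143 m / 120 years = 0.0595 m/yr = 5.95 cm/yr

5.95 cm/yr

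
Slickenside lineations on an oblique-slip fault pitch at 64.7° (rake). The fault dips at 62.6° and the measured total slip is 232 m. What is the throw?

dip-slip = net slip × sin(rake) = 232 m × sin(64.7°) = 209.7 m
throw = dip-slip × sin(dip) = 209.7 × sin(62.6°) = 186 m

186 m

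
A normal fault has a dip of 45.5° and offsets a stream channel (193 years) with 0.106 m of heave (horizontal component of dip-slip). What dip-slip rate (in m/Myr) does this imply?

784 m/Myr

dip-slip = heave / cos(dip) = 0.106 m / cos(45.5°) = 0.1512 m
rate = 0.1512 m / 193 years = 0.000784 m/yr = 784 m/Myr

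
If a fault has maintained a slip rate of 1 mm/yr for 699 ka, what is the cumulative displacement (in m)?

slip = rate × time = 1 mm/yr × 699 ka = 699 m

699 m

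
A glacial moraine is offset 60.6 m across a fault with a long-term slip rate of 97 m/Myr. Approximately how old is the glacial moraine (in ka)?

625 ka

age = offset / rate = 60.6 m / (97 m/Myr) = 625000 yr = 625 ka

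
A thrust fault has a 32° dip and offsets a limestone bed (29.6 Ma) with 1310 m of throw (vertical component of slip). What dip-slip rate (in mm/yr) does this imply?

dip-slip = throw / sin(dip) = 1310 m / sin(32°) = 2472 m
rate = 2472 m / 29.6 Ma = 0.0000835 m/yr = 0.0835 mm/yr

0.0835 mm/yr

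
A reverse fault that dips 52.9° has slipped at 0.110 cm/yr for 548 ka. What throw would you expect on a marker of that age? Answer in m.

481 m

dip-slip = rate × time = 0.110 cm/yr × 548 ka = 602.8 m
throw = dip-slip × sin(dip) = 602.8 × sin(52.9°) = 481 m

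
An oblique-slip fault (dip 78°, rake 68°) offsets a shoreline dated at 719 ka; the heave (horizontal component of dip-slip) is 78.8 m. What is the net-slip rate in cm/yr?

0.0569 cm/yr

dip-slip = heave / cos(dip) = 78.8 / cos(78°) = 379 m
net slip = dip-slip / sin(rake) = 379 / sin(68°) = 408.8 m
rate = 408.8 m / 719 ka = 0.000569 m/yr = 0.0569 cm/yr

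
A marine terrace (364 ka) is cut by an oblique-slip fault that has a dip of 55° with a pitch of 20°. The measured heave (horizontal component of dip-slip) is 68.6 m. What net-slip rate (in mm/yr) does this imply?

0.961 mm/yr

dip-slip = heave / cos(dip) = 68.6 / cos(55°) = 119.6 m
net slip = dip-slip / sin(rake) = 119.6 / sin(20°) = 349.7 m
rate = 349.7 m / 364 ka = 0.000961 m/yr = 0.961 mm/yr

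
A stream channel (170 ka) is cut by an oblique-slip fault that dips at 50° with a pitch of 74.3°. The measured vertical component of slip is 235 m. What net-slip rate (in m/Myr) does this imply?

1870 m/Myr

dip-slip = throw / sin(dip) = 235 / sin(50°) = 306.8 m
net slip = dip-slip / sin(rake) = 306.8 / sin(74.3°) = 318.7 m
rate = 318.7 m / 170 ka = 0.00187 m/yr = 1870 m/Myr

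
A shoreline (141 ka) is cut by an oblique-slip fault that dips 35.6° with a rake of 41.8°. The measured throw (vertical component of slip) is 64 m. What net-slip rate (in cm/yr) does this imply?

dip-slip = throw / sin(dip) = 64 / sin(35.6°) = 109.9 m
net slip = dip-slip / sin(rake) = 109.9 / sin(41.8°) = 164.9 m
rate = 164.9 m / 141 ka = 0.00117 m/yr = 0.117 cm/yr

0.117 cm/yr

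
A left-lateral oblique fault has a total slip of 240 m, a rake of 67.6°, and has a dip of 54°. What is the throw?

dip-slip = net slip × sin(rake) = 240 m × sin(67.6°) = 221.9 m
throw = dip-slip × sin(dip) = 221.9 × sin(54°) = 180 m

180 m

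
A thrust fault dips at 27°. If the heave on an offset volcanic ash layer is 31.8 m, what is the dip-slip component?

35.7 m

dip-slip = heave / cos(dip) = 31.8 / cos(27°) = 35.7 m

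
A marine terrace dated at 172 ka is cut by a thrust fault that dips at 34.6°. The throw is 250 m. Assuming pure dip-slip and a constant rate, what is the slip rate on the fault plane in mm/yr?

dip-slip = throw / sin(dip) = 250 m / sin(34.6°) = 440.3 m
rate = 440.3 m / 172 ka = 0.00256 m/yr = 2.56 mm/yr

2.56 mm/yr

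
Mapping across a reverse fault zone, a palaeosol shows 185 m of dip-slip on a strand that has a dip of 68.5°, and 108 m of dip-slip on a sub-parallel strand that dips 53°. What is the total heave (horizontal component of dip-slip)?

heave_A = 185 × cos(68.5°) = 67.80 m
heave_B = 108 × cos(53°) = 65 m
total = 67.80 + 65 = 133 m

133 m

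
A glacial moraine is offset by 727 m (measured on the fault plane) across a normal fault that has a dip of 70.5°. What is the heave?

243 m

heave = dip-slip × cos(dip) = 727 m × cos(70.5°) = 243 m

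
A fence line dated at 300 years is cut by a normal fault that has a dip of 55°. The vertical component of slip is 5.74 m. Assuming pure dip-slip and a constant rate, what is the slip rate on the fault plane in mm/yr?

23.4 mm/yr

dip-slip = throw / sin(dip) = 5.74 m / sin(55°) = 7.007 m
rate = 7.007 m / 300 years = 0.0234 m/yr = 23.4 mm/yr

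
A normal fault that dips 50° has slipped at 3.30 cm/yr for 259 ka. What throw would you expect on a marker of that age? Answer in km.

dip-slip = rate × time = 3.30 cm/yr × 259 ka = 8547 m
throw = dip-slip × sin(dip) = 8547 × sin(50°) = 6550 m = 6.55 km

6.55 km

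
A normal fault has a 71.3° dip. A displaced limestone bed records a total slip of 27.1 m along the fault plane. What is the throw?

25.7 m

throw = dip-slip × sin(dip) = 27.1 m × sin(71.3°) = 25.7 m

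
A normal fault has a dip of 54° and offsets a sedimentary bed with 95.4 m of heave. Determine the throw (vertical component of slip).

throw = heave × tan(dip) = 95.4 × tan(54°) = 131 m

131 m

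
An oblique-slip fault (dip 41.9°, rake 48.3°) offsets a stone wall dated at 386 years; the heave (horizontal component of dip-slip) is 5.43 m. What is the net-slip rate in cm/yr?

dip-slip = heave / cos(dip) = 5.43 / cos(41.9°) = 7.295 m
net slip = dip-slip / sin(rake) = 7.295 / sin(48.3°) = 9.771 m
rate = 9.771 m / 386 years = 0.0253 m/yr = 2.53 cm/yr

2.53 cm/yr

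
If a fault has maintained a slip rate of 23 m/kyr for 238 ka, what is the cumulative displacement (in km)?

slip = rate × time = 23 m/kyr × 238 ka = 5470 m = 5.47 km

5.47 km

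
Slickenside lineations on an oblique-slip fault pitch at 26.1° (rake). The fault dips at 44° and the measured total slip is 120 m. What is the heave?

dip-slip = net slip × sin(rake) = 120 m × sin(26.1°) = 52.79 m
heave = dip-slip × cos(dip) = 52.79 × cos(44°) = 38 m

38 m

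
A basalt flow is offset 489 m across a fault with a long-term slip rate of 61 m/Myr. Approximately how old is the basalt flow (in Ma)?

8.02 Ma

age = offset / rate = 489 m / (61 m/Myr) = 8.02e+06 yr = 8.02 Ma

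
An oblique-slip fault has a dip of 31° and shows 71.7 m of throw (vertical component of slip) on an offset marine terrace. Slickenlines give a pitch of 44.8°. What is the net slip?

dip-slip = throw / sin(dip) = 71.7 / sin(31°) = 139.2 m
net slip = dip-slip / sin(rake) = 139.2 / sin(44.8°) = 198 m

198 m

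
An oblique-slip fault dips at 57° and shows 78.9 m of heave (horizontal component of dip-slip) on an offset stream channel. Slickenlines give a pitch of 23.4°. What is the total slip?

365 m

dip-slip = heave / cos(dip) = 78.9 / cos(57°) = 144.9 m
net slip = dip-slip / sin(rake) = 144.9 / sin(23.4°) = 365 m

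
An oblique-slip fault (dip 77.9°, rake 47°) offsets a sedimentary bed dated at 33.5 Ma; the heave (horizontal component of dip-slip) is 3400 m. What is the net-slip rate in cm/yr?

dip-slip = heave / cos(dip) = 3400 / cos(77.9°) = 16220 m
net slip = dip-slip / sin(rake) = 16220 / sin(47°) = 22180 m
rate = 22180 m / 33.5 Ma = 0.000662 m/yr = 0.0662 cm/yr

0.0662 cm/yr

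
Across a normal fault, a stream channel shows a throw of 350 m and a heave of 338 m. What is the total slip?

net slip = √(throw² + heave²) = √(350² + 338²) = 487 m

487 m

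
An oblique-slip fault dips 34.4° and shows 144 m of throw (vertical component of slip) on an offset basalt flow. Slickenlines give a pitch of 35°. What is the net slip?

dip-slip = throw / sin(dip) = 144 / sin(34.4°) = 254.9 m
net slip = dip-slip / sin(rake) = 254.9 / sin(35°) = 444 m

444 m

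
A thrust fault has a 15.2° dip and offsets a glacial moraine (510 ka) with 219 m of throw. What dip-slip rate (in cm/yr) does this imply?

0.164 cm/yr

dip-slip = throw / sin(dip) = 219 m / sin(15.2°) = 835.3 m
rate = 835.3 m / 510 ka = 0.00164 m/yr = 0.164 cm/yr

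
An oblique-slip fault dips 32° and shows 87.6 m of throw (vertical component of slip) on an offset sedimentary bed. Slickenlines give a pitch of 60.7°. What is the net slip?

190 m

dip-slip = throw / sin(dip) = 87.6 / sin(32°) = 165.3 m
net slip = dip-slip / sin(rake) = 165.3 / sin(60.7°) = 190 m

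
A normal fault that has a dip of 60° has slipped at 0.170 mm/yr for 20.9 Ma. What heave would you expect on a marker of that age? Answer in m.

dip-slip = rate × time = 0.170 mm/yr × 20.9 Ma = 3553 m
heave = dip-slip × cos(dip) = 3553 × cos(60°) = 1780 m

1780 m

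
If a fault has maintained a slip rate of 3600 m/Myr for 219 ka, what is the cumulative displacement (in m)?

slip = rate × time = 3600 m/Myr × 219 ka = 788 m

788 m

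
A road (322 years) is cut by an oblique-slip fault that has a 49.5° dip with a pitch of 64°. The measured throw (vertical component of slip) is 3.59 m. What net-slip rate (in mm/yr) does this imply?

16.3 mm/yr

dip-slip = throw / sin(dip) = 3.59 / sin(49.5°) = 4.721 m
net slip = dip-slip / sin(rake) = 4.721 / sin(64°) = 5.253 m
rate = 5.253 m / 322 years = 0.0163 m/yr = 16.3 mm/yr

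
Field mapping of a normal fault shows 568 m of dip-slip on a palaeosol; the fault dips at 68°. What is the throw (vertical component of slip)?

527 m

throw = dip-slip × sin(dip) = 568 m × sin(68°) = 527 m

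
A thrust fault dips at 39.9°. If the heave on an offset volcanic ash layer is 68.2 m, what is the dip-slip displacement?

88.9 m

dip-slip = heave / cos(dip) = 68.2 / cos(39.9°) = 88.9 m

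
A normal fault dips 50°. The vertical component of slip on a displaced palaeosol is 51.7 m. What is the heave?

heave = throw / tan(dip) = 51.7 / tan(50°) = 43.4 m

43.4 m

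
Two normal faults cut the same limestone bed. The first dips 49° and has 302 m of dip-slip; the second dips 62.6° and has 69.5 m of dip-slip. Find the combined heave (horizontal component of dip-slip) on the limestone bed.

heave_A = 302 × cos(49°) = 198.1 m
heave_B = 69.5 × cos(62.6°) = 31.98 m
total = 198.1 + 31.98 = 230 m

230 m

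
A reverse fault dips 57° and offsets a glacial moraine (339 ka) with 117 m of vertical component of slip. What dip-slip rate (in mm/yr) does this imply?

0.412 mm/yr

dip-slip = throw / sin(dip) = 117 m / sin(57°) = 139.5 m
rate = 139.5 m / 339 ka = 0.000412 m/yr = 0.412 mm/yr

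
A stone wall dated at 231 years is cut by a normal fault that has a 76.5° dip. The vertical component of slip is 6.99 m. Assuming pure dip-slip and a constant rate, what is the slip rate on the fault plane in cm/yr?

dip-slip = throw / sin(dip) = 6.99 m / sin(76.5°) = 7.189 m
rate = 7.189 m / 231 years = 0.0311 m/yr = 3.11 cm/yr

3.11 cm/yr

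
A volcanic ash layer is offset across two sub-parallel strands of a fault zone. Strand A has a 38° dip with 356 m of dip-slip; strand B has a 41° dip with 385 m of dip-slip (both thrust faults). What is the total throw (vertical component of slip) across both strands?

throw_A = 356 × sin(38°) = 219.2 m
throw_B = 385 × sin(41°) = 252.6 m
total = 219.2 + 252.6 = 472 m

472 m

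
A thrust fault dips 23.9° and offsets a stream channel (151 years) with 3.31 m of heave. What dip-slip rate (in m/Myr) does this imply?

24000 m/Myr

dip-slip = heave / cos(dip) = 3.31 m / cos(23.9°) = 3.620 m
rate = 3.620 m / 151 years = 0.0240 m/yr = 24000 m/Myr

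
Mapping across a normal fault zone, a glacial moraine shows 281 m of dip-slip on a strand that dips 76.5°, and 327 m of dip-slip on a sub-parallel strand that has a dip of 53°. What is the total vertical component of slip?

534 m

throw_A = 281 × sin(76.5°) = 273.2 m
throw_B = 327 × sin(53°) = 261.2 m
total = 273.2 + 261.2 = 534 m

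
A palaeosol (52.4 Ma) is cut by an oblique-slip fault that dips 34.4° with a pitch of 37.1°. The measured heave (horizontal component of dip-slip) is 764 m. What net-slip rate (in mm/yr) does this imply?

dip-slip = heave / cos(dip) = 764 / cos(34.4°) = 925.9 m
net slip = dip-slip / sin(rake) = 925.9 / sin(37.1°) = 1535 m
rate = 1535 m / 52.4 Ma = 0.0000293 m/yr = 0.0293 mm/yr

0.0293 mm/yr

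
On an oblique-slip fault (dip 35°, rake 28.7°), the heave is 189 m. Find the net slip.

480 m

dip-slip = heave / cos(dip) = 189 / cos(35°) = 230.7 m
net slip = dip-slip / sin(rake) = 230.7 / sin(28.7°) = 480 m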